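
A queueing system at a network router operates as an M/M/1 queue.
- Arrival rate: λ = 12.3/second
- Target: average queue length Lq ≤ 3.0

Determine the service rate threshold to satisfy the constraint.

For M/M/1: Lq = λ²/(μ(μ-λ))
Need Lq ≤ 3.0, i.e. μ(μ-λ) ≥ λ²/3.0
μ² - 12.3μ - 151.29/3.0 ≥ 0  →  μ² - 12.3μ - 50.4300 ≥ 0
Quadratic formula (positive root): μ = [λ + √(λ² + 4×50.4300)]/2
Discriminant: 151.29 + 4×50.4300 = 353.0100, √353.0100 = 18.7886
μ ≥ (12.3 + 18.7886)/2 = 15.5443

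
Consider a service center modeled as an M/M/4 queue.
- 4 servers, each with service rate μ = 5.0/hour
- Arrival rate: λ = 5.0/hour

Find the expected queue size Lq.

Traffic intensity: ρ = λ/(cμ) = 5.0/(4×5.0) = 0.2500
Since ρ = 0.2500 < 1, system is stable.
Offered load a = λ/μ = cρ = 5.0/5.0 = 1.0000
P₀ = [ Σₙ₌₀^3 aⁿ/n! + a^4/(4!(1-ρ)) ]⁻¹
Σ = a^0/0! + a^1/1! + a^2/2! + a^3/3! = 1.0000 + 1.0000 + 0.5000 + 0.1667 = 2.6667
a^4/(4!(1-ρ)) = 1.0000/(24 × 0.7500) = 0.05556
P₀ = 1/(2.6667 + 0.05556) = 0.3673
Lq = P₀·a^4·ρ / (4!(1-ρ)²) = 0.36735 × 1.0000 × 0.25000 / (24 × 0.56250) = 0.006803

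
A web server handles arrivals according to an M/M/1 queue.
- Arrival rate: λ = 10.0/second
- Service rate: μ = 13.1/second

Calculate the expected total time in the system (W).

First, compute utilization: ρ = λ/μ = 10.0/13.1 = 0.7634
For M/M/1: W = 1/(μ-λ)
W = 1/(13.1-10.0) = 1/3.10
W = 0.3226 seconds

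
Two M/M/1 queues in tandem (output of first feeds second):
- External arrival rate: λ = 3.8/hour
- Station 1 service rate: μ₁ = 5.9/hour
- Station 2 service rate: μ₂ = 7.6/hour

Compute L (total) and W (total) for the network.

By Jackson's theorem, each station behaves as independent M/M/1.
Station 1: ρ₁ = 3.8/5.9 = 0.6441, L₁ = ρ₁/(1-ρ₁) = λ/(μ₁-λ) = 3.8/2.10 = 1.8095
Station 2: ρ₂ = 3.8/7.6 = 0.5000, L₂ = ρ₂/(1-ρ₂) = λ/(μ₂-λ) = 3.8/3.80 = 1.0000
Total: L = L₁ + L₂ = 1.8095 + 1.0000 = 2.8095
W = L/λ = 2.8095/3.8 = 0.7393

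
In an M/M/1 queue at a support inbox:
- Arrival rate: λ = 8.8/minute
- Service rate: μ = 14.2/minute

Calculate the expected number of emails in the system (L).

ρ = λ/μ = 8.8/14.2 = 0.6197
For M/M/1: L = λ/(μ-λ)
L = 8.8/(14.2-8.8) = 8.8/5.40
L = 1.6296 emails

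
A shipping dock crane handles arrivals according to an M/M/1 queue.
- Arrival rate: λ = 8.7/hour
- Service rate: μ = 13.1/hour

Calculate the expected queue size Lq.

ρ = λ/μ = 8.7/13.1 = 0.6641
For M/M/1: Lq = λ²/(μ(μ-λ))
Lq = 75.69/(13.1 × 4.40)
Lq = 1.3132 containers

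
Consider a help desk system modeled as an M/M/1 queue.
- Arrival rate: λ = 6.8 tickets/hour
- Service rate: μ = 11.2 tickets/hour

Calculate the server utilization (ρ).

Server utilization: ρ = λ/μ
ρ = 6.8/11.2 = 0.6071
The server is busy 60.71% of the time.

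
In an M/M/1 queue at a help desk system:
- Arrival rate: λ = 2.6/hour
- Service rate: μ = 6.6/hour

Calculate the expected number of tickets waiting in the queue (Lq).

ρ = λ/μ = 2.6/6.6 = 0.3939
For M/M/1: Lq = λ²/(μ(μ-λ))
Lq = 6.76/(6.6 × 4.00)
Lq = 0.2561 tickets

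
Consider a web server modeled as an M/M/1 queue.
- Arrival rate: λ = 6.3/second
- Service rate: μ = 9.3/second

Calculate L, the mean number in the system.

ρ = λ/μ = 6.3/9.3 = 0.6774
For M/M/1: L = λ/(μ-λ)
L = 6.3/(9.3-6.3) = 6.3/3.00
L = 2.1000 requests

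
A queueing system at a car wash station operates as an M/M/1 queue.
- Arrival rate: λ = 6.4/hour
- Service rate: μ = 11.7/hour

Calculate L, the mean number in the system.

ρ = λ/μ = 6.4/11.7 = 0.5470
For M/M/1: L = λ/(μ-λ)
L = 6.4/(11.7-6.4) = 6.4/5.30
L = 1.2075 cars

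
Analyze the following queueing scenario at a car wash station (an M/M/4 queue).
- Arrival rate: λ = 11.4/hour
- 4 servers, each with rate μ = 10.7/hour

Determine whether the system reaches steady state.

Stability requires ρ = λ/(cμ) < 1
ρ = 11.4/(4 × 10.7) = 11.4/42.80 = 0.2664
Since 0.2664 < 1, the system is STABLE.
The servers are busy 26.64% of the time.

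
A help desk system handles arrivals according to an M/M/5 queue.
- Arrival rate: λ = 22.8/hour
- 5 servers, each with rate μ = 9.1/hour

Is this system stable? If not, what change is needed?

Stability requires ρ = λ/(cμ) < 1
ρ = 22.8/(5 × 9.1) = 22.8/45.50 = 0.5011
Since 0.5011 < 1, the system is STABLE.
The servers are busy 50.11% of the time.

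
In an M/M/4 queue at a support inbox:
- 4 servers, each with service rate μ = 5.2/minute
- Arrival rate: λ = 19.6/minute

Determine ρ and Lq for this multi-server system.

Traffic intensity: ρ = λ/(cμ) = 19.6/(4×5.2) = 0.9423
Since ρ = 0.9423 < 1, system is stable.
Offered load a = λ/μ = cρ = 19.6/5.2 = 3.7692
P₀ = [ Σₙ₌₀^3 aⁿ/n! + a^4/(4!(1-ρ)) ]⁻¹
Σ = a^0/0! + a^1/1! + a^2/2! + a^3/3! = 1.0000 + 3.7692 + 7.1036 + 8.9250 = 20.7978
a^4/(4!(1-ρ)) = 201.8417/(24 × 0.0576923) = 145.7746
P₀ = 1/(20.7978 + 145.7746) = 0.006003
Lq = P₀·a^4·ρ / (4!(1-ρ)²) = 0.0060034 × 201.8417 × 0.94231 / (24 × 0.0033284) = 14.2940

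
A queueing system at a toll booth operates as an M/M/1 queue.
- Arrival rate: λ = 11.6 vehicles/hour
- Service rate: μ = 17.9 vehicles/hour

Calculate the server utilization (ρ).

Server utilization: ρ = λ/μ
ρ = 11.6/17.9 = 0.6480
The server is busy 64.80% of the time.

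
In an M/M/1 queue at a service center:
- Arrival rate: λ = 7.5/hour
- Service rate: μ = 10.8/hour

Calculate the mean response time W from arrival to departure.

First, compute utilization: ρ = λ/μ = 7.5/10.8 = 0.6944
For M/M/1: W = 1/(μ-λ)
W = 1/(10.8-7.5) = 1/3.30
W = 0.3030 hours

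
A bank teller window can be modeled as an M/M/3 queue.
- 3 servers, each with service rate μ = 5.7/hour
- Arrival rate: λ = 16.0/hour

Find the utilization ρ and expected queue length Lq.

Traffic intensity: ρ = λ/(cμ) = 16.0/(3×5.7) = 0.9357
Since ρ = 0.9357 < 1, system is stable.
Offered load a = λ/μ = cρ = 16.0/5.7 = 2.8070
P₀ = [ Σₙ₌₀^2 aⁿ/n! + a^3/(3!(1-ρ)) ]⁻¹
Σ = a^0/0! + a^1/1! + a^2/2! = 1.0000 + 2.8070 + 3.9397 = 7.7467
a^3/(3!(1-ρ)) = 22.11747/(6 × 0.06432749) = 57.3043
P₀ = 1/(7.7467 + 57.3043) = 0.01537
Lq = P₀·a^3·ρ / (3!(1-ρ)²) = 0.0153725 × 22.1175 × 0.935673 / (6 × 0.00413803) = 12.8133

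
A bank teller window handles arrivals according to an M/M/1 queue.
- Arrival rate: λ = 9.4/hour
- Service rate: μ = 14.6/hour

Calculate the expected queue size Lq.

ρ = λ/μ = 9.4/14.6 = 0.6438
For M/M/1: Lq = λ²/(μ(μ-λ))
Lq = 88.36/(14.6 × 5.20)
Lq = 1.1639 transactions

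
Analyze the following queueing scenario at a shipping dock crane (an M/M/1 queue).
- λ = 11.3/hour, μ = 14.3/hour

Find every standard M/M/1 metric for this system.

Step 1: ρ = λ/μ = 11.3/14.3 = 0.7902
Step 2: L = λ/(μ-λ) = 11.3/3.00 = 3.7667
Step 3: Lq = λ²/(μ(μ-λ)) = 127.69/(14.3×3.00) = 2.9765
Step 4: W = 1/(μ-λ) = 1/3.00 = 0.333333
Step 5: Wq = λ/(μ(μ-λ)) = 11.3/(14.3×3.00) = 0.2634
Step 6: P(0) = 1-ρ = 0.2098
Verify: L = λW = 11.3×0.333333 = 3.7667 ✔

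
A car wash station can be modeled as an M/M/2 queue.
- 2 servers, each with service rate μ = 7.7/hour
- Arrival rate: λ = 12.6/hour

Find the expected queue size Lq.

Traffic intensity: ρ = λ/(cμ) = 12.6/(2×7.7) = 0.8182
Since ρ = 0.8182 < 1, system is stable.
Offered load a = λ/μ = cρ = 12.6/7.7 = 1.6364
P₀ = [ Σₙ₌₀^1 aⁿ/n! + a^2/(2!(1-ρ)) ]⁻¹
Σ = a^0/0! + a^1/1! = 1.0000 + 1.6364 = 2.6364
a^2/(2!(1-ρ)) = 2.6777/(2 × 0.18182) = 7.3636
P₀ = 1/(2.6364 + 7.3636) = 0.1000
Lq = P₀·a^2·ρ / (2!(1-ρ)²) = 0.10000 × 2.6777 × 0.81818 / (2 × 0.033058) = 3.3136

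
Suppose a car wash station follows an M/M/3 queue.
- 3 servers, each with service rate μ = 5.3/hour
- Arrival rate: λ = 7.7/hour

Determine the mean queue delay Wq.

Traffic intensity: ρ = λ/(cμ) = 7.7/(3×5.3) = 0.4843
Since ρ = 0.4843 < 1, system is stable.
Offered load a = λ/μ = cρ = 7.7/5.3 = 1.4528
P₀ = [ Σₙ₌₀^2 aⁿ/n! + a^3/(3!(1-ρ)) ]⁻¹
Σ = a^0/0! + a^1/1! + a^2/2! = 1.0000 + 1.4528 + 1.0554 = 3.5082
a^3/(3!(1-ρ)) = 3.0665/(6 × 0.5157) = 0.9910
P₀ = 1/(3.5082 + 0.9910) = 0.2223
Lq = P₀·a^3·ρ / (3!(1-ρ)²) = 0.22226 × 3.0665 × 0.48428 / (6 × 0.26597) = 0.2068
Wq = Lq/λ = 0.2068/7.7 = 0.02686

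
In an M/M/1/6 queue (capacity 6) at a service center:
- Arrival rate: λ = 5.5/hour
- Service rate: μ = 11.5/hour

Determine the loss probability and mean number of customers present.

ρ = λ/μ = 5.5/11.5 = 0.47826
P₀ = (1-ρ)/(1-ρ^(K+1)) = (1-0.47826)/(1-0.47826^7) = 0.5217/0.9943 = 0.5247
P_K = P₀×ρ^K = 0.52474 × 0.47826^6 = 0.52474 × 0.011967 = 0.006280
Blocking probability P_6 = 0.006280 (0.63%)
L = ρ[1 - (K+1)ρ^K + Kρ^(K+1)] / [(1-ρ)(1-ρ^(K+1))]
L = 0.47826 × (1 - 7×0.011967 + 6×0.0057233) / ((1 - 0.47826) × (1 - 0.0057233)) = 0.8764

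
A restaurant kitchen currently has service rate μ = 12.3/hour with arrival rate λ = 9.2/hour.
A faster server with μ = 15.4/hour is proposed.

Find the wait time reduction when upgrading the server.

System 1: ρ₁ = 9.2/12.3 = 0.7480, W₁ = 1/(12.3-9.2) = 0.3226
System 2: ρ₂ = 9.2/15.4 = 0.5974, W₂ = 1/(15.4-9.2) = 0.1613
Improvement: (W₁-W₂)/W₁ = (0.3226-0.1613)/0.3226 = 50.00%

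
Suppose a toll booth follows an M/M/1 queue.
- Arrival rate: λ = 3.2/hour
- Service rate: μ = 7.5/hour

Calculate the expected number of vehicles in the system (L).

ρ = λ/μ = 3.2/7.5 = 0.4267
For M/M/1: L = λ/(μ-λ)
L = 3.2/(7.5-3.2) = 3.2/4.30
L = 0.7442 vehicles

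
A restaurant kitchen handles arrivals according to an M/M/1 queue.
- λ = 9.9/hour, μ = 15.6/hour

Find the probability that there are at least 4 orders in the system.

ρ = λ/μ = 9.9/15.6 = 0.6346
P(N ≥ n) = ρⁿ
P(N ≥ 4) = 0.6346^4
P(N ≥ 4) = 0.1622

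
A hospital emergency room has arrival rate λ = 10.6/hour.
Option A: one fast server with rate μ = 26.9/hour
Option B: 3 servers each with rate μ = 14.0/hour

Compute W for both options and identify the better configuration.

Option A: single server μ = 26.9 (M/M/1)
  ρ_A = 10.6/26.9 = 0.3941
  W_A = 1/(μ-λ) = 1/(26.9-10.6) = 1/16.30 = 0.06135

Option B: 3 servers μ = 14.0 (M/M/3)
  ρ_B = λ/(cμ) = 10.6/(3×14.0) = 0.2524
  Offered load a = λ/μ = cρ = 10.6/14.0 = 0.7571
  P₀ = [ Σₙ₌₀^2 aⁿ/n! + a^3/(3!(1-ρ)) ]⁻¹
  Σ = a^0/0! + a^1/1! + a^2/2! = 1.0000 + 0.75714 + 0.28663 = 2.0438
  a^3/(3!(1-ρ)) = 0.43404/(6 × 0.74762) = 0.09676
  P₀ = 1/(2.0438 + 0.09676) = 0.4672
  Lq = P₀·a^3·ρ / (3!(1-ρ)²) = 0.4672 × 0.4340 × 0.2524 / (6 × 0.5589) = 0.01526
  Wq_B = Lq/λ = 0.01526/10.6 = 0.001440
  W_B = Wq_B + 1/μ = 0.001440 + 0.07143 = 0.07287

Since W_A = 0.06135 < W_B = 0.07287, Option A (single fast server) has the shorter time in system.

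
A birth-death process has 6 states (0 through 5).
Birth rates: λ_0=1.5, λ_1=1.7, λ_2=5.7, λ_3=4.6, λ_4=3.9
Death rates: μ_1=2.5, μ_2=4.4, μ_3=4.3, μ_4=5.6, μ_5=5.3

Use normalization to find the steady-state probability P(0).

Ratios P(n)/P(0) = (λ₀···λₙ₋₁)/(μ₁···μₙ):
P(1)/P(0) = (1.5)/(2.5) = 0.60000
P(2)/P(0) = (1.5×1.7)/(2.5×4.4) = 0.23182
P(3)/P(0) = (1.5×1.7×5.7)/(2.5×4.4×4.3) = 0.30729
P(4)/P(0) = (1.5×1.7×5.7×4.6)/(2.5×4.4×4.3×5.6) = 0.25242
P(5)/P(0) = (1.5×1.7×5.7×4.6×3.9)/(2.5×4.4×4.3×5.6×5.3) = 0.18574

Normalization: ∑ P(n) = 1
P(0) × (1.0000 + 0.60000 + 0.23182 + 0.30729 + 0.25242 + 0.18574) = 1
P(0) × 2.5773 = 1
P(0) = 1/2.5773 = 0.3880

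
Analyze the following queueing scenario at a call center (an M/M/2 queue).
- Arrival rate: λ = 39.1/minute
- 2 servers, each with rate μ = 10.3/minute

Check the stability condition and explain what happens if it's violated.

Stability requires ρ = λ/(cμ) < 1
ρ = 39.1/(2 × 10.3) = 39.1/20.60 = 1.8981
Since 1.8981 ≥ 1, the system is UNSTABLE.
Need c > λ/μ = 39.1/10.3 = 3.80.
Minimum servers needed: c = 4.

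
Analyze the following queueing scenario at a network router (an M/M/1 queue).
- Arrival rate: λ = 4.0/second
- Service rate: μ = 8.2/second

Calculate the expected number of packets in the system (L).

ρ = λ/μ = 4.0/8.2 = 0.4878
For M/M/1: L = λ/(μ-λ)
L = 4.0/(8.2-4.0) = 4.0/4.20
L = 0.9524 packets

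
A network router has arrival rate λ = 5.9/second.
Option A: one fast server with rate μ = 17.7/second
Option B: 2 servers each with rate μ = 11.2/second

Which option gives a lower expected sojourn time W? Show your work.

Option A: single server μ = 17.7 (M/M/1)
  ρ_A = 5.9/17.7 = 0.3333
  W_A = 1/(μ-λ) = 1/(17.7-5.9) = 1/11.80 = 0.08475

Option B: 2 servers μ = 11.2 (M/M/2)
  ρ_B = λ/(cμ) = 5.9/(2×11.2) = 0.2634
  Offered load a = λ/μ = cρ = 5.9/11.2 = 0.5268
  P₀ = [ Σₙ₌₀^1 aⁿ/n! + a^2/(2!(1-ρ)) ]⁻¹
  Σ = a^0/0! + a^1/1! = 1.0000 + 0.5268 = 1.5268
  a^2/(2!(1-ρ)) = 0.2775/(2 × 0.7366) = 0.1884
  P₀ = 1/(1.5268 + 0.1884) = 0.5830
  Lq = P₀·a^2·ρ / (2!(1-ρ)²) = 0.5830 × 0.2775 × 0.2634 / (2 × 0.5426) = 0.03927
  Wq_B = Lq/λ = 0.0392706/5.9 = 0.0066560
  W_B = Wq_B + 1/μ = 0.0066560 + 0.089286 = 0.09594

Since W_A = 0.08475 < W_B = 0.09594, Option A (single fast server) has the shorter time in system.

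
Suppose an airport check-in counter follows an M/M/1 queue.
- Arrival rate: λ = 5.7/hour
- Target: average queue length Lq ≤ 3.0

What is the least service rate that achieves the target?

For M/M/1: Lq = λ²/(μ(μ-λ))
Need Lq ≤ 3.0, i.e. μ(μ-λ) ≥ λ²/3.0
μ² - 5.7μ - 32.49/3.0 ≥ 0  →  μ² - 5.7μ - 10.8300 ≥ 0
Quadratic formula (positive root): μ = [λ + √(λ² + 4×10.8300)]/2
Discriminant: 32.49 + 4×10.8300 = 75.8100, √75.8100 = 8.70689
μ ≥ (5.7 + 8.70689)/2 = 7.2034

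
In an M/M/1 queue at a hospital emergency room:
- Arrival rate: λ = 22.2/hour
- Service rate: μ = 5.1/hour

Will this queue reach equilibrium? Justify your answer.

Stability requires ρ = λ/(cμ) < 1
ρ = 22.2/(1 × 5.1) = 22.2/5.10 = 4.3529
Since 4.3529 ≥ 1, the system is UNSTABLE.
Queue grows without bound. Need μ > λ = 22.2.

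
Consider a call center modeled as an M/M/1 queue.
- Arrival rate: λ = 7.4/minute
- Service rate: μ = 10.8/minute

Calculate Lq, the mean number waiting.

ρ = λ/μ = 7.4/10.8 = 0.6852
For M/M/1: Lq = λ²/(μ(μ-λ))
Lq = 54.76/(10.8 × 3.40)
Lq = 1.4913 calls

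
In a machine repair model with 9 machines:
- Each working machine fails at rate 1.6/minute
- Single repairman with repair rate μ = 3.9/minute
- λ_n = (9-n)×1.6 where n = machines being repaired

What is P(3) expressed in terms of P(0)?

P(3)/P(0) = ∏_{i=0}^{3-1} λ_i/μ_{i+1}
= (9-0)×1.6/3.9 × (9-1)×1.6/3.9 × (9-2)×1.6/3.9
= 34.8014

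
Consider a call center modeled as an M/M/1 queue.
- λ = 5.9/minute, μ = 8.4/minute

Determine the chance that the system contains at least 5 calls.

ρ = λ/μ = 5.9/8.4 = 0.70238
P(N ≥ n) = ρⁿ
P(N ≥ 5) = 0.70238^5
P(N ≥ 5) = 0.1709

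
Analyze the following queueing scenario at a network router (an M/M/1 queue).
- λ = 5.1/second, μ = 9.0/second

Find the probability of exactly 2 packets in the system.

ρ = λ/μ = 5.1/9.0 = 0.56667
P(n) = (1-ρ)ρⁿ
P(2) = (1-0.56667) × 0.56667^2
P(2) = 0.4333 × 0.3211
P(2) = 0.1391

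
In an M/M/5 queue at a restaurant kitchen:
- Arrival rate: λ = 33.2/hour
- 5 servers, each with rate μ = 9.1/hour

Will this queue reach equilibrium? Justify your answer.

Stability requires ρ = λ/(cμ) < 1
ρ = 33.2/(5 × 9.1) = 33.2/45.50 = 0.7297
Since 0.7297 < 1, the system is STABLE.
The servers are busy 72.97% of the time.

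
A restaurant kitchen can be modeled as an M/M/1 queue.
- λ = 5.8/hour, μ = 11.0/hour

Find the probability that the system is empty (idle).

ρ = λ/μ = 5.8/11.0 = 0.5273
P(0) = 1 - ρ = 1 - 0.5273 = 0.4727
The server is idle 47.27% of the time.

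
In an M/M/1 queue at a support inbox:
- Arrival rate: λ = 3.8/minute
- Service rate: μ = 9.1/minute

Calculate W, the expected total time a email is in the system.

First, compute utilization: ρ = λ/μ = 3.8/9.1 = 0.4176
For M/M/1: W = 1/(μ-λ)
W = 1/(9.1-3.8) = 1/5.30
W = 0.1887 minutes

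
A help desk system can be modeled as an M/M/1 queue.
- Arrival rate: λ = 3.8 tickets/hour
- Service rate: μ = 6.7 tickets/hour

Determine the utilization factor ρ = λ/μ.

Server utilization: ρ = λ/μ
ρ = 3.8/6.7 = 0.5672
The server is busy 56.72% of the time.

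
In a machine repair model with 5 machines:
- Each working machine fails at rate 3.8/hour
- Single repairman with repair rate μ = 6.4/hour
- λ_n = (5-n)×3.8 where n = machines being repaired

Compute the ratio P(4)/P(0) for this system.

P(4)/P(0) = ∏_{i=0}^{4-1} λ_i/μ_{i+1}
= (5-0)×3.8/6.4 × (5-1)×3.8/6.4 × (5-2)×3.8/6.4 × (5-3)×3.8/6.4
= 14.9141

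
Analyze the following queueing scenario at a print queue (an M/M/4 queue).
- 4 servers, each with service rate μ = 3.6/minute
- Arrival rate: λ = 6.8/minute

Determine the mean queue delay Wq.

Traffic intensity: ρ = λ/(cμ) = 6.8/(4×3.6) = 0.4722
Since ρ = 0.4722 < 1, system is stable.
Offered load a = λ/μ = cρ = 6.8/3.6 = 1.8889
P₀ = [ Σₙ₌₀^3 aⁿ/n! + a^4/(4!(1-ρ)) ]⁻¹
Σ = a^0/0! + a^1/1! + a^2/2! + a^3/3! = 1.0000 + 1.8889 + 1.7840 + 1.1232 = 5.7961
a^4/(4!(1-ρ)) = 12.7299/(24 × 0.52778) = 1.0050
P₀ = 1/(5.7961 + 1.0050) = 0.1470
Lq = P₀·a^4·ρ / (4!(1-ρ)²) = 0.1470 × 12.7299 × 0.4722 / (24 × 0.2785) = 0.1322
Wq = Lq/λ = 0.1322/6.8 = 0.01944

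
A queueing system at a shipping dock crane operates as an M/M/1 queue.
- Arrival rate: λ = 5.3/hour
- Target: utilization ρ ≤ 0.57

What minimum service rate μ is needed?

ρ = λ/μ, so μ = λ/ρ
μ ≥ 5.3/0.57 = 9.2982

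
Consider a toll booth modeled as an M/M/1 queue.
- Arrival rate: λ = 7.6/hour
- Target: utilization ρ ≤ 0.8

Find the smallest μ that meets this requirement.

ρ = λ/μ, so μ = λ/ρ
μ ≥ 7.6/0.8 = 9.5000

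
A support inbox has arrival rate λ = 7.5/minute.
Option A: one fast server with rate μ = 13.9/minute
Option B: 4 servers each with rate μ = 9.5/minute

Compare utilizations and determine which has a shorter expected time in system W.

Option A: single server μ = 13.9 (M/M/1)
  ρ_A = 7.5/13.9 = 0.5396
  W_A = 1/(μ-λ) = 1/(13.9-7.5) = 1/6.40 = 0.1562

Option B: 4 servers μ = 9.5 (M/M/4)
  ρ_B = λ/(cμ) = 7.5/(4×9.5) = 0.1974
  Offered load a = λ/μ = cρ = 7.5/9.5 = 0.7895
  P₀ = [ Σₙ₌₀^3 aⁿ/n! + a^4/(4!(1-ρ)) ]⁻¹
  Σ = a^0/0! + a^1/1! + a^2/2! + a^3/3! = 1.0000 + 0.7895 + 0.3116 + 0.08201 = 2.1831
  a^4/(4!(1-ρ)) = 0.3885/(24 × 0.8026) = 0.02017
  P₀ = 1/(2.1831 + 0.02017) = 0.4539
  Lq = P₀·a^4·ρ / (4!(1-ρ)²) = 0.4539 × 0.3885 × 0.1974 / (24 × 0.6442) = 0.002251
  Wq_B = Lq/λ = 0.002251/7.5 = 0.0003001
  W_B = Wq_B + 1/μ = 0.0003001 + 0.1053 = 0.1056

Since W_B = 0.1056 < W_A = 0.1562, Option B (multiple servers) has the shorter time in system.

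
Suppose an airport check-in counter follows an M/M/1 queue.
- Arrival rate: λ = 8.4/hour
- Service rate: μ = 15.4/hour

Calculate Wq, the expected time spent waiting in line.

First, compute utilization: ρ = λ/μ = 8.4/15.4 = 0.5455
For M/M/1: Wq = λ/(μ(μ-λ))
Wq = 8.4/(15.4 × (15.4-8.4))
Wq = 8.4/(15.4 × 7.00)
Wq = 0.07792 hours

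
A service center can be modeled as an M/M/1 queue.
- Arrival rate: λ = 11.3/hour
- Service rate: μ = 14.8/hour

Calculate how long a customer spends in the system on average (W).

First, compute utilization: ρ = λ/μ = 11.3/14.8 = 0.7635
For M/M/1: W = 1/(μ-λ)
W = 1/(14.8-11.3) = 1/3.50
W = 0.2857 hours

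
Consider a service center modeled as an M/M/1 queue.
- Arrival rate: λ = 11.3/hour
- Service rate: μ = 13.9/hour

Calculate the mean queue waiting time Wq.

First, compute utilization: ρ = λ/μ = 11.3/13.9 = 0.8129
For M/M/1: Wq = λ/(μ(μ-λ))
Wq = 11.3/(13.9 × (13.9-11.3))
Wq = 11.3/(13.9 × 2.60)
Wq = 0.3127 hours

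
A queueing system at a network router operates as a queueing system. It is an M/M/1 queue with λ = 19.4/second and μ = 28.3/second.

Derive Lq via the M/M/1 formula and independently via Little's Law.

Method 1 (direct): Lq = λ²/(μ(μ-λ)) = 376.36/(28.3 × 8.90) = 1.4943

Method 2 (Little's Law):
W = 1/(μ-λ) = 1/8.90 = 0.11236
Wq = W - 1/μ = 0.11236 - 0.035336 = 0.077024
Lq = λWq = 19.4 × 0.077024 = 1.4943 ✔ (matches Method 1)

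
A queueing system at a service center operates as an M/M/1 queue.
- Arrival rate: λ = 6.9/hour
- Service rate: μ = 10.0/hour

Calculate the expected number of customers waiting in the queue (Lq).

ρ = λ/μ = 6.9/10.0 = 0.6900
For M/M/1: Lq = λ²/(μ(μ-λ))
Lq = 47.61/(10.0 × 3.10)
Lq = 1.5358 customers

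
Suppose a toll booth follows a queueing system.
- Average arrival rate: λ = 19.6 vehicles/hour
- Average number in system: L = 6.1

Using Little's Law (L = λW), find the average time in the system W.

Little's Law: L = λW, so W = L/λ
W = 6.1/19.6 = 0.3112 hours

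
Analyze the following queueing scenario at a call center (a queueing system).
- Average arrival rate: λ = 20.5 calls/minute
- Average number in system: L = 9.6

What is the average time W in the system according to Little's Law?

Little's Law: L = λW, so W = L/λ
W = 9.6/20.5 = 0.4683 minutes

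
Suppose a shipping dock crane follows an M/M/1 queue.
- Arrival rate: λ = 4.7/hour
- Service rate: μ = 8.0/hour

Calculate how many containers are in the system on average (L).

ρ = λ/μ = 4.7/8.0 = 0.5875
For M/M/1: L = λ/(μ-λ)
L = 4.7/(8.0-4.7) = 4.7/3.30
L = 1.4242 containers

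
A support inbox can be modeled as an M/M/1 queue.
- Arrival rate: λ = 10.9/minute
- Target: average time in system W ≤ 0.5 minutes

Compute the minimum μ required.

For M/M/1: W = 1/(μ-λ)
Need W ≤ 0.5, so 1/(μ-λ) ≤ 0.5
μ - λ ≥ 1/0.5 = 2.0000
μ ≥ 10.9 + 2.0000 = 12.9000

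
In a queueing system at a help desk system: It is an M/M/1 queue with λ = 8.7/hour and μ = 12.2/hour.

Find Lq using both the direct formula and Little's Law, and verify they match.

Method 1 (direct): Lq = λ²/(μ(μ-λ)) = 75.69/(12.2 × 3.50) = 1.7726

Method 2 (Little's Law):
W = 1/(μ-λ) = 1/3.50 = 0.285714
Wq = W - 1/μ = 0.285714 - 0.0819672 = 0.20375
Lq = λWq = 8.7 × 0.20375 = 1.7726 ✔ (matches Method 1)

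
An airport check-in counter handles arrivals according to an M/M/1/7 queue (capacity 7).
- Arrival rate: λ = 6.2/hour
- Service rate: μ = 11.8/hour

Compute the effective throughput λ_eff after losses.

ρ = λ/μ = 6.2/11.8 = 0.525424
P₀ = (1-ρ)/(1-ρ^(K+1)) = (1-0.525424)/(1-0.525424^8) = 0.474576/0.994191 = 0.4773
P_K = P₀×ρ^K = 0.47735 × 0.525424^7 = 0.47735 × 0.011055 = 0.005277
λ_eff = λ(1-P_K) = 6.2 × (1 - 0.005277) = 6.2 × 0.99472 = 6.1673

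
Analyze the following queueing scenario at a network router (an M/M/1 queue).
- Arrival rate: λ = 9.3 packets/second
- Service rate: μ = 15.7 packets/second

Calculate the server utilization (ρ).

Server utilization: ρ = λ/μ
ρ = 9.3/15.7 = 0.5924
The server is busy 59.24% of the time.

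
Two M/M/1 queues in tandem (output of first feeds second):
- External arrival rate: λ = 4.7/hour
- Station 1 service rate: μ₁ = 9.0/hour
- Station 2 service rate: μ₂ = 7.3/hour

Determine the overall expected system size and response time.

By Jackson's theorem, each station behaves as independent M/M/1.
Station 1: ρ₁ = 4.7/9.0 = 0.5222, L₁ = ρ₁/(1-ρ₁) = λ/(μ₁-λ) = 4.7/4.30 = 1.0930
Station 2: ρ₂ = 4.7/7.3 = 0.6438, L₂ = ρ₂/(1-ρ₂) = λ/(μ₂-λ) = 4.7/2.60 = 1.8077
Total: L = L₁ + L₂ = 1.0930 + 1.8077 = 2.9007
W = L/λ = 2.9007/4.7 = 0.6172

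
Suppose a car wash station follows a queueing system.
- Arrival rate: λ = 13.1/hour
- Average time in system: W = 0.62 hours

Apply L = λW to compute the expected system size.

Little's Law: L = λW
L = 13.1 × 0.62 = 8.1220 cars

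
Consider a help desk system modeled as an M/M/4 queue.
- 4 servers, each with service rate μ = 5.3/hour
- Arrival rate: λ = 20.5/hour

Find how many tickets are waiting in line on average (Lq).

Traffic intensity: ρ = λ/(cμ) = 20.5/(4×5.3) = 0.9670
Since ρ = 0.9670 < 1, system is stable.
Offered load a = λ/μ = cρ = 20.5/5.3 = 3.8679
P₀ = [ Σₙ₌₀^3 aⁿ/n! + a^4/(4!(1-ρ)) ]⁻¹
Σ = a^0/0! + a^1/1! + a^2/2! + a^3/3! = 1.0000 + 3.8679 + 7.4804 + 9.6446 = 21.9929
a^4/(4!(1-ρ)) = 223.8267/(24 × 0.03301887) = 282.4480
P₀ = 1/(21.9929 + 282.4480) = 0.003285
Lq = P₀·a^4·ρ / (4!(1-ρ)²) = 0.003284709 × 223.8267 × 0.9669811 / (24 × 0.001090246) = 27.1701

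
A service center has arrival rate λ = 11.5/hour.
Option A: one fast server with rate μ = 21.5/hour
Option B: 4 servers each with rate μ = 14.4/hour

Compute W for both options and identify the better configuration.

Option A: single server μ = 21.5 (M/M/1)
  ρ_A = 11.5/21.5 = 0.5349
  W_A = 1/(μ-λ) = 1/(21.5-11.5) = 1/10.00 = 0.1000

Option B: 4 servers μ = 14.4 (M/M/4)
  ρ_B = λ/(cμ) = 11.5/(4×14.4) = 0.1997
  Offered load a = λ/μ = cρ = 11.5/14.4 = 0.7986
  P₀ = [ Σₙ₌₀^3 aⁿ/n! + a^4/(4!(1-ρ)) ]⁻¹
  Σ = a^0/0! + a^1/1! + a^2/2! + a^3/3! = 1.0000 + 0.7986 + 0.3189 + 0.08489 = 2.2024
  a^4/(4!(1-ρ)) = 0.4068/(24 × 0.8003) = 0.02118
  P₀ = 1/(2.2024 + 0.02118) = 0.4497
  Lq = P₀·a^4·ρ / (4!(1-ρ)²) = 0.4497 × 0.4068 × 0.1997 / (24 × 0.6406) = 0.002376
  Wq_B = Lq/λ = 0.002376/11.5 = 0.0002066
  W_B = Wq_B + 1/μ = 0.0002066 + 0.06944 = 0.06965

Since W_B = 0.06965 < W_A = 0.1000, Option B (multiple servers) has the shorter time in system.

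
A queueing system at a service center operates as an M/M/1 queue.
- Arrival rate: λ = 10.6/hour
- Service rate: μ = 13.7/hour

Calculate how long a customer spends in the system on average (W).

First, compute utilization: ρ = λ/μ = 10.6/13.7 = 0.7737
For M/M/1: W = 1/(μ-λ)
W = 1/(13.7-10.6) = 1/3.10
W = 0.3226 hours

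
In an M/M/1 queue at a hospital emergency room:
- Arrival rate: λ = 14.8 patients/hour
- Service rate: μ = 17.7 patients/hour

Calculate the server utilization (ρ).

Server utilization: ρ = λ/μ
ρ = 14.8/17.7 = 0.8362
The server is busy 83.62% of the time.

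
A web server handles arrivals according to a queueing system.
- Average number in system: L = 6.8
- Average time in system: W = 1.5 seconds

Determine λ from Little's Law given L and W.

Little's Law: L = λW, so λ = L/W
λ = 6.8/1.5 = 4.5333 requests/second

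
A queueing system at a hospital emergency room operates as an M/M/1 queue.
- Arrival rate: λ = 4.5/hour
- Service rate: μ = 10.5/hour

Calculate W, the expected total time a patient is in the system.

First, compute utilization: ρ = λ/μ = 4.5/10.5 = 0.4286
For M/M/1: W = 1/(μ-λ)
W = 1/(10.5-4.5) = 1/6.00
W = 0.1667 hours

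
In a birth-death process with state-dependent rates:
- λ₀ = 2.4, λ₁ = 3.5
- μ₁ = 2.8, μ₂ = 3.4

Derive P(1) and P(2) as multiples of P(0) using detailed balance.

Balance equations:
State 0: λ₀P₀ = μ₁P₁ → P₁ = (λ₀/μ₁)P₀ = (2.4/2.8)P₀ = 0.8571P₀
State 1: P₂ = (λ₀λ₁)/(μ₁μ₂)P₀ = (2.4×3.5)/(2.8×3.4)P₀ = 0.8824P₀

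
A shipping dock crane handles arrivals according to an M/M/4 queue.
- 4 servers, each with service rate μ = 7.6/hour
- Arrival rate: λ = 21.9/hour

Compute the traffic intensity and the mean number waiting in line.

Traffic intensity: ρ = λ/(cμ) = 21.9/(4×7.6) = 0.7204
Since ρ = 0.7204 < 1, system is stable.
Offered load a = λ/μ = cρ = 21.9/7.6 = 2.8816
P₀ = [ Σₙ₌₀^3 aⁿ/n! + a^4/(4!(1-ρ)) ]⁻¹
Σ = a^0/0! + a^1/1! + a^2/2! + a^3/3! = 1.0000 + 2.8816 + 4.1517 + 3.9879 = 12.0212
a^4/(4!(1-ρ)) = 68.9481/(24 × 0.279605) = 10.2746
P₀ = 1/(12.0212 + 10.2746) = 0.04485
Lq = P₀·a^4·ρ / (4!(1-ρ)²) = 0.04485 × 68.9481 × 0.7204 / (24 × 0.07818) = 1.1873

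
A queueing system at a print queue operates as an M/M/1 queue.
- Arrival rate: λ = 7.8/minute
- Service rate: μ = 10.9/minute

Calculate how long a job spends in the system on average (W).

First, compute utilization: ρ = λ/μ = 7.8/10.9 = 0.7156
For M/M/1: W = 1/(μ-λ)
W = 1/(10.9-7.8) = 1/3.10
W = 0.3226 minutes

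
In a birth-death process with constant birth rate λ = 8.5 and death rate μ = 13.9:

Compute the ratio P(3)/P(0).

For constant rates: P(n)/P(0) = (λ/μ)^n
P(3)/P(0) = (8.5/13.9)^3 = 0.6115^3 = 0.2287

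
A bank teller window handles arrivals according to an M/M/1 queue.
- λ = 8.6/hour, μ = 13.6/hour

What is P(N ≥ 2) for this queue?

ρ = λ/μ = 8.6/13.6 = 0.6324
P(N ≥ n) = ρⁿ
P(N ≥ 2) = 0.6324^2
P(N ≥ 2) = 0.3999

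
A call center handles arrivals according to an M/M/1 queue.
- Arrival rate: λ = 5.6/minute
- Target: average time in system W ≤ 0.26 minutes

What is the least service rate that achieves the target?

For M/M/1: W = 1/(μ-λ)
Need W ≤ 0.26, so 1/(μ-λ) ≤ 0.26
μ - λ ≥ 1/0.26 = 3.8462
μ ≥ 5.6 + 3.8462 = 9.4462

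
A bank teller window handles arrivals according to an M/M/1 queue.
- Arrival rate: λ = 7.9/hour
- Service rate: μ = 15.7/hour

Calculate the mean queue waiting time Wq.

First, compute utilization: ρ = λ/μ = 7.9/15.7 = 0.5032
For M/M/1: Wq = λ/(μ(μ-λ))
Wq = 7.9/(15.7 × (15.7-7.9))
Wq = 7.9/(15.7 × 7.80)
Wq = 0.06451 hours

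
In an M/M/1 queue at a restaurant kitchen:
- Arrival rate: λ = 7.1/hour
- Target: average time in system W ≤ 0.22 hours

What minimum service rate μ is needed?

For M/M/1: W = 1/(μ-λ)
Need W ≤ 0.22, so 1/(μ-λ) ≤ 0.22
μ - λ ≥ 1/0.22 = 4.5455
μ ≥ 7.1 + 4.5455 = 11.6455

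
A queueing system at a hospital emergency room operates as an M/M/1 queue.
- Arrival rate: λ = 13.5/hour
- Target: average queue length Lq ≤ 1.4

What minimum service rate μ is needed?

For M/M/1: Lq = λ²/(μ(μ-λ))
Need Lq ≤ 1.4, i.e. μ(μ-λ) ≥ λ²/1.4
μ² - 13.5μ - 182.25/1.4 ≥ 0  →  μ² - 13.5μ - 130.17857 ≥ 0
Quadratic formula (positive root): μ = [λ + √(λ² + 4×130.17857)]/2
Discriminant: 182.25 + 4×130.17857 = 702.9643, √702.9643 = 26.51347
μ ≥ (13.5 + 26.51347)/2 = 20.0067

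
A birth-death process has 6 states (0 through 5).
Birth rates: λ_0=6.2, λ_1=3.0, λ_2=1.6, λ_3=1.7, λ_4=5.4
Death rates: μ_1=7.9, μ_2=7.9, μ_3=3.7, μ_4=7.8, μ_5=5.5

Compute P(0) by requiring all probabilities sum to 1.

Ratios P(n)/P(0) = (λ₀···λₙ₋₁)/(μ₁···μₙ):
P(1)/P(0) = (6.2)/(7.9) = 0.7848
P(2)/P(0) = (6.2×3.0)/(7.9×7.9) = 0.2980
P(3)/P(0) = (6.2×3.0×1.6)/(7.9×7.9×3.7) = 0.1289
P(4)/P(0) = (6.2×3.0×1.6×1.7)/(7.9×7.9×3.7×7.8) = 0.02809
P(5)/P(0) = (6.2×3.0×1.6×1.7×5.4)/(7.9×7.9×3.7×7.8×5.5) = 0.02758

Normalization: ∑ P(n) = 1
P(0) × (1.0000 + 0.7848 + 0.2980 + 0.1289 + 0.02809 + 0.02758) = 1
P(0) × 2.2674 = 1
P(0) = 1/2.2674 = 0.4410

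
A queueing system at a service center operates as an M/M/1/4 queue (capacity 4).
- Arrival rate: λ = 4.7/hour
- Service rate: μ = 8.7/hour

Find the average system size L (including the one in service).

ρ = λ/μ = 4.7/8.7 = 0.54023
P₀ = (1-ρ)/(1-ρ^(K+1)) = (1-0.54023)/(1-0.54023^5) = 0.45977/0.95399 = 0.4819
P_K = P₀×ρ^K = 0.4819 × 0.54023^4 = 0.4819 × 0.08518 = 0.04105
L = ρ[1 - (K+1)ρ^K + Kρ^(K+1)] / [(1-ρ)(1-ρ^(K+1))]
L = 0.54023 × (1 - 5×0.08518 + 4×0.04601) / ((1 - 0.54023) × (1 - 0.04601)) = 0.9338 customers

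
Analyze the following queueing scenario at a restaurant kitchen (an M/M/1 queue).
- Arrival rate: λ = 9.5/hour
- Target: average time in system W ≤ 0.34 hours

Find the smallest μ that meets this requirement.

For M/M/1: W = 1/(μ-λ)
Need W ≤ 0.34, so 1/(μ-λ) ≤ 0.34
μ - λ ≥ 1/0.34 = 2.9412
μ ≥ 9.5 + 2.9412 = 12.4412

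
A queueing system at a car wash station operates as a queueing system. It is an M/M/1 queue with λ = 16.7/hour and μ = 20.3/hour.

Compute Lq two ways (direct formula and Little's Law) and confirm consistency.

Method 1 (direct): Lq = λ²/(μ(μ-λ)) = 278.89/(20.3 × 3.60) = 3.8162

Method 2 (Little's Law):
W = 1/(μ-λ) = 1/3.60 = 0.277778
Wq = W - 1/μ = 0.277778 - 0.0492611 = 0.228517
Lq = λWq = 16.7 × 0.228517 = 3.8162 ✔ (matches Method 1)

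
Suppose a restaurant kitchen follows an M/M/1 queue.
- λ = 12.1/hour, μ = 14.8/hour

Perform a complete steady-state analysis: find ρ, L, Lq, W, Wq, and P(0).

Step 1: ρ = λ/μ = 12.1/14.8 = 0.8176
Step 2: L = λ/(μ-λ) = 12.1/2.70 = 4.4815
Step 3: Lq = λ²/(μ(μ-λ)) = 146.41/(14.8×2.70) = 3.6639
Step 4: W = 1/(μ-λ) = 1/2.70 = 0.37037
Step 5: Wq = λ/(μ(μ-λ)) = 12.1/(14.8×2.70) = 0.3028
Step 6: P(0) = 1-ρ = 0.1824
Verify: L = λW = 12.1×0.37037 = 4.4815 ✔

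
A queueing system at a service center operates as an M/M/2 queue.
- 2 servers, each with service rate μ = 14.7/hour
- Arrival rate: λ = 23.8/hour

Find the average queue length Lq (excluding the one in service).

Traffic intensity: ρ = λ/(cμ) = 23.8/(2×14.7) = 0.8095
Since ρ = 0.8095 < 1, system is stable.
Offered load a = λ/μ = cρ = 23.8/14.7 = 1.6190
P₀ = [ Σₙ₌₀^1 aⁿ/n! + a^2/(2!(1-ρ)) ]⁻¹
Σ = a^0/0! + a^1/1! = 1.0000 + 1.6190 = 2.6190
a^2/(2!(1-ρ)) = 2.62132/(2 × 0.190476) = 6.8810
P₀ = 1/(2.6190 + 6.8810) = 0.1053
Lq = P₀·a^2·ρ / (2!(1-ρ)²) = 0.105263 × 2.62132 × 0.809524 / (2 × 0.0362812) = 3.0783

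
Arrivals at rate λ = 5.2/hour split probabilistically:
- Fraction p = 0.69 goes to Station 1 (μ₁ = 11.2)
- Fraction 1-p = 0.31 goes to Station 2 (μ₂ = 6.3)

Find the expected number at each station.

Effective rates: λ₁ = 5.2×0.69 = 3.588, λ₂ = 5.2×0.31 = 1.612
Station 1: ρ₁ = 3.588/11.2 = 0.32036, L₁ = ρ₁/(1-ρ₁) = 0.32036/(1-0.32036) = 0.4714
Station 2: ρ₂ = 1.612/6.3 = 0.2559, L₂ = ρ₂/(1-ρ₂) = 0.2559/(1-0.2559) = 0.3439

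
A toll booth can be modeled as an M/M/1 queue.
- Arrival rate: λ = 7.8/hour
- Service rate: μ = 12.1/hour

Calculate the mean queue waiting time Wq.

First, compute utilization: ρ = λ/μ = 7.8/12.1 = 0.6446
For M/M/1: Wq = λ/(μ(μ-λ))
Wq = 7.8/(12.1 × (12.1-7.8))
Wq = 7.8/(12.1 × 4.30)
Wq = 0.1499 hours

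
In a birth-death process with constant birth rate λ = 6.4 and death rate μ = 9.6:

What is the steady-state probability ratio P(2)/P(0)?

For constant rates: P(n)/P(0) = (λ/μ)^n
P(2)/P(0) = (6.4/9.6)^2 = 0.66667^2 = 0.4444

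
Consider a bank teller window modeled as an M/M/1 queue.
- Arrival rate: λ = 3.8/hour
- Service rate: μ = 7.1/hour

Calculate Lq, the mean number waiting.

ρ = λ/μ = 3.8/7.1 = 0.5352
For M/M/1: Lq = λ²/(μ(μ-λ))
Lq = 14.44/(7.1 × 3.30)
Lq = 0.6163 transactions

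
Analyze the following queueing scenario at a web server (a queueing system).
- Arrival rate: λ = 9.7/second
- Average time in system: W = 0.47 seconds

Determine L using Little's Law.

Little's Law: L = λW
L = 9.7 × 0.47 = 4.5590 requests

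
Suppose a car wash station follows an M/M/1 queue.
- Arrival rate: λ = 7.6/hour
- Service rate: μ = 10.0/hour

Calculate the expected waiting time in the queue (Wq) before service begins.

First, compute utilization: ρ = λ/μ = 7.6/10.0 = 0.7600
For M/M/1: Wq = λ/(μ(μ-λ))
Wq = 7.6/(10.0 × (10.0-7.6))
Wq = 7.6/(10.0 × 2.40)
Wq = 0.3167 hours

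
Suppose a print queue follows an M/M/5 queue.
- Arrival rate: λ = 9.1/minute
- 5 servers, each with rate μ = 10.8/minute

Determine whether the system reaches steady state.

Stability requires ρ = λ/(cμ) < 1
ρ = 9.1/(5 × 10.8) = 9.1/54.00 = 0.1685
Since 0.1685 < 1, the system is STABLE.
The servers are busy 16.85% of the time.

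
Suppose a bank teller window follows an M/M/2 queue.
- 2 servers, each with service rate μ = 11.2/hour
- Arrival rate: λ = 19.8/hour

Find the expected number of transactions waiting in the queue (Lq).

Traffic intensity: ρ = λ/(cμ) = 19.8/(2×11.2) = 0.8839
Since ρ = 0.8839 < 1, system is stable.
Offered load a = λ/μ = cρ = 19.8/11.2 = 1.7679
P₀ = [ Σₙ₌₀^1 aⁿ/n! + a^2/(2!(1-ρ)) ]⁻¹
Σ = a^0/0! + a^1/1! = 1.0000 + 1.7679 = 2.7679
a^2/(2!(1-ρ)) = 3.125319/(2 × 0.1160714) = 13.4629
P₀ = 1/(2.7679 + 13.4629) = 0.06161
Lq = P₀·a^2·ρ / (2!(1-ρ)²) = 0.0616114 × 3.12532 × 0.883929 / (2 × 0.0134726) = 6.3167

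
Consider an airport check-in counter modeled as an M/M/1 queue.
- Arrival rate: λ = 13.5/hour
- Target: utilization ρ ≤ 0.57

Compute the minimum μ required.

ρ = λ/μ, so μ = λ/ρ
μ ≥ 13.5/0.57 = 23.6842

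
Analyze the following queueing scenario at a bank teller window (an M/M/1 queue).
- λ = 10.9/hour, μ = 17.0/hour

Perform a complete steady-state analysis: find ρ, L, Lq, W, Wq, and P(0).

Step 1: ρ = λ/μ = 10.9/17.0 = 0.6412
Step 2: L = λ/(μ-λ) = 10.9/6.10 = 1.7869
Step 3: Lq = λ²/(μ(μ-λ)) = 118.81/(17.0×6.10) = 1.1457
Step 4: W = 1/(μ-λ) = 1/6.10 = 0.163934
Step 5: Wq = λ/(μ(μ-λ)) = 10.9/(17.0×6.10) = 0.1051
Step 6: P(0) = 1-ρ = 0.3588
Verify: L = λW = 10.9×0.163934 = 1.7869 ✔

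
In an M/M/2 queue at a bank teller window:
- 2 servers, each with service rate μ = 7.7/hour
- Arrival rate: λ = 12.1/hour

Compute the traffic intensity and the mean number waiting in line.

Traffic intensity: ρ = λ/(cμ) = 12.1/(2×7.7) = 0.7857
Since ρ = 0.7857 < 1, system is stable.
Offered load a = λ/μ = cρ = 12.1/7.7 = 1.5714
P₀ = [ Σₙ₌₀^1 aⁿ/n! + a^2/(2!(1-ρ)) ]⁻¹
Σ = a^0/0! + a^1/1! = 1.0000 + 1.5714 = 2.5714
a^2/(2!(1-ρ)) = 2.46939/(2 × 0.214286) = 5.7619
P₀ = 1/(2.5714 + 5.7619) = 0.1200
Lq = P₀·a^2·ρ / (2!(1-ρ)²) = 0.120000 × 2.46939 × 0.785714 / (2 × 0.0459184) = 2.5352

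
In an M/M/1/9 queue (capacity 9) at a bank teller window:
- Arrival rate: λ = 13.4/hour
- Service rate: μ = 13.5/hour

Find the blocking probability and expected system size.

ρ = λ/μ = 13.4/13.5 = 0.9926
P₀ = (1-ρ)/(1-ρ^(K+1)) = (1-0.9926)/(1-0.9926^10) = 0.007400/0.07158 = 0.1034
P_K = P₀×ρ^K = 0.103375 × 0.9926^9 = 0.103375 × 0.935338 = 0.09669
Blocking probability P_9 = 0.09669 (9.67%)
L = ρ[1 - (K+1)ρ^K + Kρ^(K+1)] / [(1-ρ)(1-ρ^(K+1))]
L = 0.9926 × (1 - 10×0.9353377 + 9×0.9284162) / ((1 - 0.9926) × (1 - 0.9284162)) = 4.4387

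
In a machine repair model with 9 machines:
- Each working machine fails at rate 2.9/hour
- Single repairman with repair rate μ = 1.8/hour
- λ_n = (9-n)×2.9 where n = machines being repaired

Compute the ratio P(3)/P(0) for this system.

P(3)/P(0) = ∏_{i=0}^{3-1} λ_i/μ_{i+1}
= (9-0)×2.9/1.8 × (9-1)×2.9/1.8 × (9-2)×2.9/1.8
= 2107.6914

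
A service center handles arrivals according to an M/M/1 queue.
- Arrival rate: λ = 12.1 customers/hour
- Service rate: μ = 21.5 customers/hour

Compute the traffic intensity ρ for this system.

Server utilization: ρ = λ/μ
ρ = 12.1/21.5 = 0.5628
The server is busy 56.28% of the time.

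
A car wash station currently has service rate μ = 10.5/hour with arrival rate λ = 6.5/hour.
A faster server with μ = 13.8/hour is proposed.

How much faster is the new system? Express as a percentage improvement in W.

System 1: ρ₁ = 6.5/10.5 = 0.6190, W₁ = 1/(10.5-6.5) = 0.250000
System 2: ρ₂ = 6.5/13.8 = 0.4710, W₂ = 1/(13.8-6.5) = 0.136986
Improvement: (W₁-W₂)/W₁ = (0.250000-0.136986)/0.250000 = 45.21%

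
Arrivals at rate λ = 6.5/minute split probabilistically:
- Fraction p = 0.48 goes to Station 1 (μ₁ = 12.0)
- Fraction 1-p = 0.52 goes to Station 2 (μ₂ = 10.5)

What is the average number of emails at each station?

Effective rates: λ₁ = 6.5×0.48 = 3.12, λ₂ = 6.5×0.52 = 3.38
Station 1: ρ₁ = 3.12/12.0 = 0.2600, L₁ = ρ₁/(1-ρ₁) = 0.2600/(1-0.2600) = 0.3514
Station 2: ρ₂ = 3.38/10.5 = 0.3219, L₂ = ρ₂/(1-ρ₂) = 0.3219/(1-0.3219) = 0.4747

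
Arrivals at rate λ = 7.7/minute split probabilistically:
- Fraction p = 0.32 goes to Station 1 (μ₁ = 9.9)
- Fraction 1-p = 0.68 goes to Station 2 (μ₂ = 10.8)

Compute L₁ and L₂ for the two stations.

Effective rates: λ₁ = 7.7×0.32 = 2.464, λ₂ = 7.7×0.68 = 5.236
Station 1: ρ₁ = 2.464/9.9 = 0.2489, L₁ = ρ₁/(1-ρ₁) = 0.2489/(1-0.2489) = 0.3314
Station 2: ρ₂ = 5.236/10.8 = 0.4848, L₂ = ρ₂/(1-ρ₂) = 0.4848/(1-0.4848) = 0.9410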